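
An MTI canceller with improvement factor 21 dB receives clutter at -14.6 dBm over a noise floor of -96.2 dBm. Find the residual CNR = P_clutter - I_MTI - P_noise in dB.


CNR = -14.6 - 21 - (-96.2) = 60.6 dB

60.6 dB


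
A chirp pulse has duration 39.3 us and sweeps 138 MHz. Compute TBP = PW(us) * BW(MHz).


TBP = 39.3 * 138 = 5423.4

5423.4


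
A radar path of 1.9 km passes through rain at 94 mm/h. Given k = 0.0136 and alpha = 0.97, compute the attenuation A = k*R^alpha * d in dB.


gamma = 0.0136 * 94^0.97 = 1.115509 dB/km
A = 1.115509 * 1.9 = 2.12 dB

2.12 dB


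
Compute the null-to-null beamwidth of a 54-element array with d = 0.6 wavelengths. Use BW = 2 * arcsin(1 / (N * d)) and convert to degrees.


1/(N*d) = 1/(54*0.6) = 0.030864
BW = 2*arcsin(0.030864) = 3.5 degrees

3.5 degrees


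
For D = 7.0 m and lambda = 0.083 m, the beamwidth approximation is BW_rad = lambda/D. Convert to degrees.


BW_rad = 0.083 / 7.0 = 0.011857
BW_deg = 0.68 degrees

0.68 degrees


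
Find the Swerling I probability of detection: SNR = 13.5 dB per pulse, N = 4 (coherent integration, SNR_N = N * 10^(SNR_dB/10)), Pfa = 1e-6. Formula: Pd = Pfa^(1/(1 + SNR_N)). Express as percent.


SNR_lin = 10^(13.5/10) = 22.38721
SNR_N = 4 * 22.38721 = 89.54884
1/(1 + SNR_N) = 1/90.54884 = 0.0110438
Pd = (1e-6)^0.0110438 = 0.85849
Pd = 85.8%

85.8%


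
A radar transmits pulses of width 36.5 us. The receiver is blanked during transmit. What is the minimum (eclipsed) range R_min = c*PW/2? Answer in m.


R_min = 3e8 * 36.5e-6 / 2 = 5475.0 m

5475.0 m


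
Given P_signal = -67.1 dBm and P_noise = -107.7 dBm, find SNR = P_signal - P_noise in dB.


SNR = -67.1 - (-107.7) = 40.6 dB

40.6 dB


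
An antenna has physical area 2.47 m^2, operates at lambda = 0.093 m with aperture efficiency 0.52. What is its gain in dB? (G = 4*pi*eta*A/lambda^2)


G_linear = 4*pi*0.52*2.47/0.093^2 = 1866.14
G_dB = 10*log10(1866.14) = 32.7 dB

32.7 dB


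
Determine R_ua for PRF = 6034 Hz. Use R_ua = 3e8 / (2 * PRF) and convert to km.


R_ua = 3e8 / (2 * 6034) = 24859.1 m = 24.9 km

24.9 km


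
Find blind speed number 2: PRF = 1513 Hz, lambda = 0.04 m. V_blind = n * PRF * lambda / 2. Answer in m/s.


V_blind = 2 * 1513 * 0.04 / 2 = 60.5 m/s

60.5 m/s


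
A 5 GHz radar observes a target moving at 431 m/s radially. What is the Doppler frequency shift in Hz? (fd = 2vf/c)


fd = 2 * 431 * 5000000000.0 / 3e8 = 14366.7 Hz

14366.7 Hz


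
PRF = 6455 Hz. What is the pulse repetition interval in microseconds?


PRI = 1/6455 = 0.0001549187 s = 154.9 us

154.9 us


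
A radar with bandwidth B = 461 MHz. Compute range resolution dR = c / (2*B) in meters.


dR = 3e8 / (2 * 461000000.0) = 0.33 m

0.33 m


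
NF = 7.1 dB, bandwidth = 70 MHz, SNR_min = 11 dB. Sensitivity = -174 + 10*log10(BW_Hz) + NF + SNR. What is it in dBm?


10*log10(70000000.0) = 78.45
S = -174 + 78.45 + 7.1 + 11 = -77.4 dBm

-77.4 dBm


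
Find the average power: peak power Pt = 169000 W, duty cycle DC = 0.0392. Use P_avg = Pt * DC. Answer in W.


P_avg = 169000 * 0.0392 = 6624.8 W

6624.8 W


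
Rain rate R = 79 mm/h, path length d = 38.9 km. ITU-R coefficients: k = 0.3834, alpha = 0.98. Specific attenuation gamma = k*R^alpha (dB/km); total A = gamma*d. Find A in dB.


gamma = 0.3834 * 79^0.98 = 27.754069 dB/km
A = 27.754069 * 38.9 = 1079.63 dB

1079.63 dB


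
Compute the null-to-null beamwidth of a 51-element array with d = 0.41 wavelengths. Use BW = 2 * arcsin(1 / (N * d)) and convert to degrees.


1/(N*d) = 1/(51*0.41) = 0.047824
BW = 2*arcsin(0.047824) = 5.5 degrees

5.5 degrees


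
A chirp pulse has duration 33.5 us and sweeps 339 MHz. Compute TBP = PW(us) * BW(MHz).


TBP = 33.5 * 339 = 11356.5

11356.5


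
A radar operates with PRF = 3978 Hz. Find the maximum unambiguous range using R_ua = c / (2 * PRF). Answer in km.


R_ua = 3e8 / (2 * 3978) = 37707.4 m = 37.7 km

37.7 km


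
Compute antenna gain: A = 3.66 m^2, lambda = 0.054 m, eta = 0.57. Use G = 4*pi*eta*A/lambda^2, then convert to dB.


G_linear = 4*pi*0.57*3.66/0.054^2 = 8990.38
G_dB = 10*log10(8990.38) = 39.5 dB

39.5 dB


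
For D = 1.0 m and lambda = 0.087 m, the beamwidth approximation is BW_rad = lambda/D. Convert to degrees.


BW_rad = 0.087 / 1.0 = 0.087
BW_deg = 4.98 degrees

4.98 degrees


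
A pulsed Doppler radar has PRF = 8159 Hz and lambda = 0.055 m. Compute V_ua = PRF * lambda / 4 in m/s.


V_ua = 8159 * 0.055 / 4 = 112.2 m/s

112.2 m/s


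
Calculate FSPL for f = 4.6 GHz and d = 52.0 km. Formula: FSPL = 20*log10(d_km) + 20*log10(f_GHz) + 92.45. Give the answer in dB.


20*log10(52.0) = 34.32
20*log10(4.6) = 13.26
FSPL = 140.0 dB

140.0 dB


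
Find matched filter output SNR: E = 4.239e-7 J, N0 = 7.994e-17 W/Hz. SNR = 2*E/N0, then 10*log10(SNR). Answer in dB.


SNR_lin = 2 * 4.239e-7 / 7.994e-17 = 1.061e10
SNR_dB = 10*log10(1.061e10) = 100.3 dB

100.3 dB


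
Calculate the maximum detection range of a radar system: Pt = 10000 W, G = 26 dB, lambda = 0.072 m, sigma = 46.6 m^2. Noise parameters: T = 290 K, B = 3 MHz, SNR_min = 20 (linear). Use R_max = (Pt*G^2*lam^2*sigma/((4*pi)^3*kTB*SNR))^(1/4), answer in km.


G_lin = 10^(26/10) = 398.107171
R^4 = 10000 * 398.107171^2 * 0.072^2 * 46.6 / ((4*pi)^3 * 1.38e-23 * 290 * 3000000.0 * 20)
R^4 = 8.03513e17 m^4
R_max = (8.03513e17)^(1/4) = 29939.8 m = 29.9 km

29.9 km


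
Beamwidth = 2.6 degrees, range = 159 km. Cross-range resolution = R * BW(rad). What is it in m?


BW_rad = 0.045378561
CR = 159000 * 0.045378561 = 7215.2 m

7215.2 m


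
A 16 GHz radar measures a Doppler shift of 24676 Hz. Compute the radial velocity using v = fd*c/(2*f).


v = 24676 * 3e8 / (2 * 16000000000.0) = 231.3 m/s

231.3 m/s


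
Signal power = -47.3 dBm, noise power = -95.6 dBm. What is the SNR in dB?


SNR = -47.3 - (-95.6) = 48.3 dB

48.3 dB


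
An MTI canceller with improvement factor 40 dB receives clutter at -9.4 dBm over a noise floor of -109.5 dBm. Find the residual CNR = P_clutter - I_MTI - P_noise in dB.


CNR = -9.4 - 40 - (-109.5) = 60.1 dB

60.1 dB


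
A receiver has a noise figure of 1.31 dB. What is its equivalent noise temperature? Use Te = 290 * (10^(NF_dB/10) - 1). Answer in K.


NF_lin = 10^(1.31/10) = 1.352073
Te = 290 * (1.352073 - 1) = 102.1 K

102.1 K


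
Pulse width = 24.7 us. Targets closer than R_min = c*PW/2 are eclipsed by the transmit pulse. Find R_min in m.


R_min = 3e8 * 24.7e-6 / 2 = 3705.0 m

3705.0 m


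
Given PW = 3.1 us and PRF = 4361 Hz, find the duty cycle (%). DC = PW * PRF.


DC = 3.1e-6 * 4361 * 100 = 1.35%

1.35%


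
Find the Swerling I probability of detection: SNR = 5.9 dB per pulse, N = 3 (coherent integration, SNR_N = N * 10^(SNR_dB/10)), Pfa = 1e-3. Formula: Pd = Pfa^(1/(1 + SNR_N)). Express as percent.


SNR_lin = 10^(5.9/10) = 3.89045
SNR_N = 3 * 3.89045 = 11.67135
1/(1 + SNR_N) = 1/12.67135 = 0.0789182
Pd = (1e-3)^0.0789182 = 0.57976
Pd = 58.0%

58.0%


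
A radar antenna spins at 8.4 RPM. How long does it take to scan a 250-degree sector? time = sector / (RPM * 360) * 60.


t = 250 / (8.4 * 360) * 60 = 4.96 s

4.96 s


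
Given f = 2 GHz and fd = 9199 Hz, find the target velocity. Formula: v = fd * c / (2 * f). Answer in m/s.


v = 9199 * 3e8 / (2 * 2000000000.0) = 689.9 m/s

689.9 m/s


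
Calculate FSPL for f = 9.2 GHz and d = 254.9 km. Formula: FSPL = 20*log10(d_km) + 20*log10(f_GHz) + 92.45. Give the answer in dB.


20*log10(254.9) = 48.13
20*log10(9.2) = 19.28
FSPL = 159.9 dB

159.9 dB


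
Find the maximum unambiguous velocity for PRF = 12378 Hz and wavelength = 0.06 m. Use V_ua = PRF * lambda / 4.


V_ua = 12378 * 0.06 / 4 = 185.7 m/s

185.7 m/s


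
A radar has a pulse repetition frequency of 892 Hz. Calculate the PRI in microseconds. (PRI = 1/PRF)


PRI = 1/892 = 0.0011210762 s = 1121.1 us

1121.1 us


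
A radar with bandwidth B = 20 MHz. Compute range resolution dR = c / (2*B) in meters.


dR = 3e8 / (2 * 20000000.0) = 7.5 m

7.5 m


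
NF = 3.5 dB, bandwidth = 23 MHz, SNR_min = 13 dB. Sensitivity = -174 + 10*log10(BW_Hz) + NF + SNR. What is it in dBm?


10*log10(23000000.0) = 73.62
S = -174 + 73.62 + 3.5 + 13 = -83.9 dBm

-83.9 dBm


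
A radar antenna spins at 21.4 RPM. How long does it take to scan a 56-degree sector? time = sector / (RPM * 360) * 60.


t = 56 / (21.4 * 360) * 60 = 0.44 s

0.44 s


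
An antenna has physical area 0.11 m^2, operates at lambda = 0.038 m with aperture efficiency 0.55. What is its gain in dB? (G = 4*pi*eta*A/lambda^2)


G_linear = 4*pi*0.55*0.11/0.038^2 = 526.5
G_dB = 10*log10(526.5) = 27.2 dB

27.2 dB


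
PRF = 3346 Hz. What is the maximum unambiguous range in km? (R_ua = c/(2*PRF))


R_ua = 3e8 / (2 * 3346) = 44829.6 m = 44.8 km

44.8 km


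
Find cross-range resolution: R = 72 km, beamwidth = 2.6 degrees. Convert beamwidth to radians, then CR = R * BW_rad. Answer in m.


BW_rad = 0.045378561
CR = 72000 * 0.045378561 = 3267.3 m

3267.3 m


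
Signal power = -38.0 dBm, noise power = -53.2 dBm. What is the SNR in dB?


SNR = -38.0 - (-53.2) = 15.2 dB

15.2 dB


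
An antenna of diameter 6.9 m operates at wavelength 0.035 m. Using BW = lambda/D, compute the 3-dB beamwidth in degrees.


BW_rad = 0.035 / 6.9 = 0.005072
BW_deg = 0.29 degrees

0.29 degrees


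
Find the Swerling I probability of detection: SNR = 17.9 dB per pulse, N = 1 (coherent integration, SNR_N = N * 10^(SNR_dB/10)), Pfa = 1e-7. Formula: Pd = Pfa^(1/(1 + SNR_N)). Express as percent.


SNR_lin = 10^(17.9/10) = 61.6595
SNR_N = 1 * 61.6595 = 61.6595
1/(1 + SNR_N) = 1/62.6595 = 0.0159593
Pd = (1e-7)^0.0159593 = 0.77319
Pd = 77.3%

77.3%


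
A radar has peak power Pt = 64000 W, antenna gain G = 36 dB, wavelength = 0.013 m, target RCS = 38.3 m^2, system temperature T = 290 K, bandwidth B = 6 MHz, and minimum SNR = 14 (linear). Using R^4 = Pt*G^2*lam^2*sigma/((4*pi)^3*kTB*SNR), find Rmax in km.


G_lin = 10^(36/10) = 3981.071706
R^4 = 64000 * 3981.071706^2 * 0.013^2 * 38.3 / ((4*pi)^3 * 1.38e-23 * 290 * 6000000.0 * 14)
R^4 = 9.84191e18 m^4
R_max = (9.84191e18)^(1/4) = 56010.6 m = 56.0 km

56.0 km


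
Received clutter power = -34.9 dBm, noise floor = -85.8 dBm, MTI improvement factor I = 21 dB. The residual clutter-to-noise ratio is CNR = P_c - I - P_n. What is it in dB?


CNR = -34.9 - 21 - (-85.8) = 29.9 dB

29.9 dB


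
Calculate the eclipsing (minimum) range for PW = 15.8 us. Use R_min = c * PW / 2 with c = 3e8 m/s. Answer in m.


R_min = 3e8 * 15.8e-6 / 2 = 2370.0 m

2370.0 m


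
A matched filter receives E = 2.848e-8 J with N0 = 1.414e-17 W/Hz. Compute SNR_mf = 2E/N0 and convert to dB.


SNR_lin = 2 * 2.848e-8 / 1.414e-17 = 4.028e9
SNR_dB = 10*log10(4.028e9) = 96.1 dB

96.1 dB


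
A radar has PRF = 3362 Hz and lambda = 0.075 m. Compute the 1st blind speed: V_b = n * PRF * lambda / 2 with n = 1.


V_blind = 1 * 3362 * 0.075 / 2 = 126.1 m/s

126.1 m/s


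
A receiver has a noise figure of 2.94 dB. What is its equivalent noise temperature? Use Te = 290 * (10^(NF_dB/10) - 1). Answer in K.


NF_lin = 10^(2.94/10) = 1.967886
Te = 290 * (1.967886 - 1) = 280.7 K

280.7 K


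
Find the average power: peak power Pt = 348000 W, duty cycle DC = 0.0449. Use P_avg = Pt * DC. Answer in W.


P_avg = 348000 * 0.0449 = 15625.2 W

15625.2 W


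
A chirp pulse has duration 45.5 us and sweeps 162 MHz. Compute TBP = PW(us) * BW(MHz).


TBP = 45.5 * 162 = 7371.0

7371.0


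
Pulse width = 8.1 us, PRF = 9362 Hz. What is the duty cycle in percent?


DC = 8.1e-6 * 9362 * 100 = 7.58%

7.58%


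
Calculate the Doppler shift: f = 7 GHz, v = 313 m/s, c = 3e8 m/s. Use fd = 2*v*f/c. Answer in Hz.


fd = 2 * 313 * 7000000000.0 / 3e8 = 14606.7 Hz

14606.7 Hz


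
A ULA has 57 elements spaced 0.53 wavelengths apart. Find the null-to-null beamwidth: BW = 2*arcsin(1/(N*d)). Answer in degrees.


1/(N*d) = 1/(57*0.53) = 0.033102
BW = 2*arcsin(0.033102) = 3.8 degrees

3.8 degrees


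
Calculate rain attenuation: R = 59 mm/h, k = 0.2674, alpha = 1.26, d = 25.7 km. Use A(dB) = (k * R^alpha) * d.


gamma = 0.2674 * 59^1.26 = 45.544395 dB/km
A = 45.544395 * 25.7 = 1170.49 dB

1170.49 dB


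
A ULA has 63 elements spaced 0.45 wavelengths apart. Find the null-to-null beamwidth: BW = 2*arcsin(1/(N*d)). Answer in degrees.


1/(N*d) = 1/(63*0.45) = 0.035273
BW = 2*arcsin(0.035273) = 4.0 degrees

4.0 degrees


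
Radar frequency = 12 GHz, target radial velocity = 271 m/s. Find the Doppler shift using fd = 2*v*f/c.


fd = 2 * 271 * 12000000000.0 / 3e8 = 21680.0 Hz

21680.0 Hz


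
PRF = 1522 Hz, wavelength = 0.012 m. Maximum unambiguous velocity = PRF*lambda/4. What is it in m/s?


V_ua = 1522 * 0.012 / 4 = 4.6 m/s

4.6 m/s


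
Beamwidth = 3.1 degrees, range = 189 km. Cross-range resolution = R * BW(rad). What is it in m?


BW_rad = 0.054105207
CR = 189000 * 0.054105207 = 10225.9 m

10225.9 m


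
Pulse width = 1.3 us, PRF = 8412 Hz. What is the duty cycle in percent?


DC = 1.3e-6 * 8412 * 100 = 1.09%

1.09%


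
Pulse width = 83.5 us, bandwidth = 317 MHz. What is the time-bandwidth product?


TBP = 83.5 * 317 = 26469.5

26469.5


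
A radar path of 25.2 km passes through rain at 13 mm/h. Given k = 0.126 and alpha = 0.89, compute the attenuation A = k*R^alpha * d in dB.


gamma = 0.126 * 13^0.89 = 1.235322 dB/km
A = 1.235322 * 25.2 = 31.13 dB

31.13 dB


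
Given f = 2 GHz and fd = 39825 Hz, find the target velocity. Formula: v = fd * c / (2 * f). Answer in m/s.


v = 39825 * 3e8 / (2 * 2000000000.0) = 2986.9 m/s

2986.9 m/s


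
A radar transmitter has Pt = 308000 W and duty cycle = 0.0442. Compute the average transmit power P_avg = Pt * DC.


P_avg = 308000 * 0.0442 = 13613.6 W

13613.6 W


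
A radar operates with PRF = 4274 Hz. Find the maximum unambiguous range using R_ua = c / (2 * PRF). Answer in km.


R_ua = 3e8 / (2 * 4274) = 35095.9 m = 35.1 km

35.1 km


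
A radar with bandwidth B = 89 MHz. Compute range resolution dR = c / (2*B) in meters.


dR = 3e8 / (2 * 89000000.0) = 1.69 m

1.69 m


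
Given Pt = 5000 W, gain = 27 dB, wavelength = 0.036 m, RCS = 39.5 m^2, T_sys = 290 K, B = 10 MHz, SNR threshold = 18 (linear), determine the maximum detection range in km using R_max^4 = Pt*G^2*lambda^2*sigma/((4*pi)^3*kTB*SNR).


G_lin = 10^(27/10) = 501.187234
R^4 = 5000 * 501.187234^2 * 0.036^2 * 39.5 / ((4*pi)^3 * 1.38e-23 * 290 * 10000000.0 * 18)
R^4 = 4.49773e16 m^4
R_max = (4.49773e16)^(1/4) = 14562.9 m = 14.6 km

14.6 km


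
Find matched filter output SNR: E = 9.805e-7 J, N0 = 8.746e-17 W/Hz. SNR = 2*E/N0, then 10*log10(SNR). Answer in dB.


SNR_lin = 2 * 9.805e-7 / 8.746e-17 = 2.242e10
SNR_dB = 10*log10(2.242e10) = 103.5 dB

103.5 dB


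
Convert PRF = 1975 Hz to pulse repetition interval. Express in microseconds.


PRI = 1/1975 = 0.0005063291 s = 506.3 us

506.3 us


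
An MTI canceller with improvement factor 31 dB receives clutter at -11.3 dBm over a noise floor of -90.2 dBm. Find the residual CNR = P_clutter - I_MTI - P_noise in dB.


CNR = -11.3 - 31 - (-90.2) = 47.9 dB

47.9 dB


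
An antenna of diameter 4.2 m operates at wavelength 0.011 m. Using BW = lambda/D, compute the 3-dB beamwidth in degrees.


BW_rad = 0.011 / 4.2 = 0.002619
BW_deg = 0.15 degrees

0.15 degrees


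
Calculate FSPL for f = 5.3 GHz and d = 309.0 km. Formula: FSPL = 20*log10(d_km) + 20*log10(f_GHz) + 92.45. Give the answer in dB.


20*log10(309.0) = 49.8
20*log10(5.3) = 14.49
FSPL = 156.7 dB

156.7 dB


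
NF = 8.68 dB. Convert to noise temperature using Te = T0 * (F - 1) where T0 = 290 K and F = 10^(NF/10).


NF_lin = 10^(8.68/10) = 7.379042
Te = 290 * (7.379042 - 1) = 1849.9 K

1849.9 K


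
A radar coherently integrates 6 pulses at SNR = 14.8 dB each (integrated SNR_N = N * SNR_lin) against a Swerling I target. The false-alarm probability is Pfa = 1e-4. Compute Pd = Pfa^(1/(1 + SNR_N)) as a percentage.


SNR_lin = 10^(14.8/10) = 30.19952
SNR_N = 6 * 30.19952 = 181.19712
1/(1 + SNR_N) = 1/182.19712 = 0.0054886
Pd = (1e-4)^0.0054886 = 0.9507
Pd = 95.1%

95.1%


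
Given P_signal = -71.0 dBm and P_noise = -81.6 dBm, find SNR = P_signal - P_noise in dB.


SNR = -71.0 - (-81.6) = 10.6 dB

10.6 dB


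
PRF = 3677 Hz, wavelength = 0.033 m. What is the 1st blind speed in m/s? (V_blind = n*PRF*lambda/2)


V_blind = 1 * 3677 * 0.033 / 2 = 60.7 m/s

60.7 m/s


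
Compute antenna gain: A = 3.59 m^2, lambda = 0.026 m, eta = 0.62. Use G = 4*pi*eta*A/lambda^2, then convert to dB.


G_linear = 4*pi*0.62*3.59/0.026^2 = 41376.08
G_dB = 10*log10(41376.08) = 46.2 dB

46.2 dB


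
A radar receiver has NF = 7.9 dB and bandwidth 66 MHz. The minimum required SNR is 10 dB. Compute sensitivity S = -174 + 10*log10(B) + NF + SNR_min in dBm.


10*log10(66000000.0) = 78.2
S = -174 + 78.2 + 7.9 + 10 = -77.9 dBm

-77.9 dBm


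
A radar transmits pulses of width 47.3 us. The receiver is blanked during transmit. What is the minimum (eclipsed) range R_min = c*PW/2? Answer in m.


R_min = 3e8 * 47.3e-6 / 2 = 7095.0 m

7095.0 m


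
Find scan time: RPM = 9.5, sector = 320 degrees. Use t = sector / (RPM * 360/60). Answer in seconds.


t = 320 / (9.5 * 360) * 60 = 5.61 s

5.61 s


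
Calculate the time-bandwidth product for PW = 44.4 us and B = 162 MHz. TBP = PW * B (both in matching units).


TBP = 44.4 * 162 = 7192.8

7192.8


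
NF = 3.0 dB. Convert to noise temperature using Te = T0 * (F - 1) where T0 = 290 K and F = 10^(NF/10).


NF_lin = 10^(3.0/10) = 1.995262
Te = 290 * (1.995262 - 1) = 288.6 K

288.6 K


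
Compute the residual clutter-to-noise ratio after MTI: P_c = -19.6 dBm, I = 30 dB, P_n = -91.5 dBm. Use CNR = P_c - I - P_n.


CNR = -19.6 - 30 - (-91.5) = 41.9 dB

41.9 dB


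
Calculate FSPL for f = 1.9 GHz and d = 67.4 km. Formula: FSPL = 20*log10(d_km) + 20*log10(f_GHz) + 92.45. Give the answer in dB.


20*log10(67.4) = 36.57
20*log10(1.9) = 5.58
FSPL = 134.6 dB

134.6 dB


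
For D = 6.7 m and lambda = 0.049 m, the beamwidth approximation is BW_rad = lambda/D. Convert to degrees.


BW_rad = 0.049 / 6.7 = 0.007313
BW_deg = 0.42 degrees

0.42 degrees


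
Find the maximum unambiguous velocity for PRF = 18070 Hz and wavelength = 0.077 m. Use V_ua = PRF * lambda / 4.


V_ua = 18070 * 0.077 / 4 = 347.8 m/s

347.8 m/s


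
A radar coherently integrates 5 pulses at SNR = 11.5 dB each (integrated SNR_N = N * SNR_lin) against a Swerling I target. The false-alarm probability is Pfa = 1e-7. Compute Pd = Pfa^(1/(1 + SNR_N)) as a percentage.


SNR_lin = 10^(11.5/10) = 14.12538
SNR_N = 5 * 14.12538 = 70.6269
1/(1 + SNR_N) = 1/71.6269 = 0.0139612
Pd = (1e-7)^0.0139612 = 0.79849
Pd = 79.8%

79.8%


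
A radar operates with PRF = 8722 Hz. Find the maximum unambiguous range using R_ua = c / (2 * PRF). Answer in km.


R_ua = 3e8 / (2 * 8722) = 17197.9 m = 17.2 km

17.2 km


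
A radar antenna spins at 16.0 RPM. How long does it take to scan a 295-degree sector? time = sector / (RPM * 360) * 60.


t = 295 / (16.0 * 360) * 60 = 3.07 s

3.07 s


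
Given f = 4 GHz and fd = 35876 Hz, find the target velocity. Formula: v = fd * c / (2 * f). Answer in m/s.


v = 35876 * 3e8 / (2 * 4000000000.0) = 1345.4 m/s

1345.4 m/s


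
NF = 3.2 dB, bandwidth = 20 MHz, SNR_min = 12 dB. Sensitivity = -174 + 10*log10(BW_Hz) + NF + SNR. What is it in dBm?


10*log10(20000000.0) = 73.01
S = -174 + 73.01 + 3.2 + 12 = -85.8 dBm

-85.8 dBm


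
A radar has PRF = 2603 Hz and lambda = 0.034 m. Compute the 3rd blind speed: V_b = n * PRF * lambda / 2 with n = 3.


V_blind = 3 * 2603 * 0.034 / 2 = 132.8 m/s

132.8 m/s


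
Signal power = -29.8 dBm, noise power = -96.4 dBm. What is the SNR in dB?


SNR = -29.8 - (-96.4) = 66.6 dB

66.6 dB


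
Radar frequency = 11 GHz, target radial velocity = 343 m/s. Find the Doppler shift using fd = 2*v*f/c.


fd = 2 * 343 * 11000000000.0 / 3e8 = 25153.3 Hz

25153.3 Hz


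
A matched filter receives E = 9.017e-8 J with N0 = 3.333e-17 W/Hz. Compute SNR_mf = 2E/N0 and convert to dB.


SNR_lin = 2 * 9.017e-8 / 3.333e-17 = 5.411e9
SNR_dB = 10*log10(5.411e9) = 97.3 dB

97.3 dB


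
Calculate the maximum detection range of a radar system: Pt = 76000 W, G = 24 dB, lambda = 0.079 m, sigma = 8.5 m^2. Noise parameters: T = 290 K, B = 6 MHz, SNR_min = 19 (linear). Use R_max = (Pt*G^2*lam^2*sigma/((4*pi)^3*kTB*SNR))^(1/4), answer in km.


G_lin = 10^(24/10) = 251.188643
R^4 = 76000 * 251.188643^2 * 0.079^2 * 8.5 / ((4*pi)^3 * 1.38e-23 * 290 * 6000000.0 * 19)
R^4 = 2.8098e17 m^4
R_max = (2.8098e17)^(1/4) = 23023.4 m = 23.0 km

23.0 km


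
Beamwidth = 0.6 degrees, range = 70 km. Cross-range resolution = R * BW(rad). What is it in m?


BW_rad = 0.010471976
CR = 70000 * 0.010471976 = 733.0 m

733.0 m


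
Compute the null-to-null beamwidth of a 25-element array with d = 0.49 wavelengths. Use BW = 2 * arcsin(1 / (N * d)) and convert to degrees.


1/(N*d) = 1/(25*0.49) = 0.081633
BW = 2*arcsin(0.081633) = 9.4 degrees

9.4 degrees


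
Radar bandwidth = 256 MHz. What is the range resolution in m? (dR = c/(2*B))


dR = 3e8 / (2 * 256000000.0) = 0.59 m

0.59 m


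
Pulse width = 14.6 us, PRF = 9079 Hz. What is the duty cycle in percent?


DC = 14.6e-6 * 9079 * 100 = 13.26%

13.26%


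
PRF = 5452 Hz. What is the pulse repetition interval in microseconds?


PRI = 1/5452 = 0.0001834189 s = 183.4 us

183.4 us


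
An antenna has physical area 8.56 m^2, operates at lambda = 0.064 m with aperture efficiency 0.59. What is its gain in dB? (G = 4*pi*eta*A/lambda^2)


G_linear = 4*pi*0.59*8.56/0.064^2 = 15494.43
G_dB = 10*log10(15494.43) = 41.9 dB

41.9 dB


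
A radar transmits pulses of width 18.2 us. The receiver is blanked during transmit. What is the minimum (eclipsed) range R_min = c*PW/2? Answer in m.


R_min = 3e8 * 18.2e-6 / 2 = 2730.0 m

2730.0 m


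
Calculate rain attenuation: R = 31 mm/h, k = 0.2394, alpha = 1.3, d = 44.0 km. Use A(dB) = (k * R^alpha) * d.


gamma = 0.2394 * 31^1.3 = 20.791908 dB/km
A = 20.791908 * 44.0 = 914.84 dB

914.84 dB


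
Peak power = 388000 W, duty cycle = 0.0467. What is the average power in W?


P_avg = 388000 * 0.0467 = 18119.6 W

18119.6 W


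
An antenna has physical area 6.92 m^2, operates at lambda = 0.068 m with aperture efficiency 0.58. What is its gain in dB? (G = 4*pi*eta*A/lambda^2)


G_linear = 4*pi*0.58*6.92/0.068^2 = 10907.52
G_dB = 10*log10(10907.52) = 40.4 dB

40.4 dB


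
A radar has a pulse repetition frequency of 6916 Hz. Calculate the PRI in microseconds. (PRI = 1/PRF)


PRI = 1/6916 = 0.0001445922 s = 144.6 us

144.6 us


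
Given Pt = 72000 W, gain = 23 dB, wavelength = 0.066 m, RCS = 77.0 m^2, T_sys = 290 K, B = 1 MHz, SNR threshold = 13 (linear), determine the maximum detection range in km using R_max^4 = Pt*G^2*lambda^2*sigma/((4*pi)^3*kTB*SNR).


G_lin = 10^(23/10) = 199.526231
R^4 = 72000 * 199.526231^2 * 0.066^2 * 77.0 / ((4*pi)^3 * 1.38e-23 * 290 * 1000000.0 * 13)
R^4 = 9.31239e18 m^4
R_max = (9.31239e18)^(1/4) = 55241.5 m = 55.2 km

55.2 km


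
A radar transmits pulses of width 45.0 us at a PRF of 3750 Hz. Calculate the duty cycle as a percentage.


DC = 45.0e-6 * 3750 * 100 = 16.88%

16.88%


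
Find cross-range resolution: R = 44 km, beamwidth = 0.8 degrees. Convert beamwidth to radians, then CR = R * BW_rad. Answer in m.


BW_rad = 0.013962634
CR = 44000 * 0.013962634 = 614.4 m

614.4 m


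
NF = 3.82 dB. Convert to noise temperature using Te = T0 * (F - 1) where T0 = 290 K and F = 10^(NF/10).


NF_lin = 10^(3.82/10) = 2.409905
Te = 290 * (2.409905 - 1) = 408.9 K

408.9 K


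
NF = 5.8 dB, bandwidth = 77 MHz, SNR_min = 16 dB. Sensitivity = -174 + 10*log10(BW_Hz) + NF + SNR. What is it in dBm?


10*log10(77000000.0) = 78.86
S = -174 + 78.86 + 5.8 + 16 = -73.3 dBm

-73.3 dBm


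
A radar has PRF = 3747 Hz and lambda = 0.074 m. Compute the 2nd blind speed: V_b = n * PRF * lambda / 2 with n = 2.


V_blind = 2 * 3747 * 0.074 / 2 = 277.3 m/s

277.3 m/s


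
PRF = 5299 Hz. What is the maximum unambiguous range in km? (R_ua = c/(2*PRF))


R_ua = 3e8 / (2 * 5299) = 28307.2 m = 28.3 km

28.3 km


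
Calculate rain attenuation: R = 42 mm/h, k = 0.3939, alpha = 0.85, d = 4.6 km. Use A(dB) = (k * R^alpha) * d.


gamma = 0.3939 * 42^0.85 = 9.443824 dB/km
A = 9.443824 * 4.6 = 43.44 dB

43.44 dB


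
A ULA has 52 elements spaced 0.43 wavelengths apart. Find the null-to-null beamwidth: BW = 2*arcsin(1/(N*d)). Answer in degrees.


1/(N*d) = 1/(52*0.43) = 0.044723
BW = 2*arcsin(0.044723) = 5.1 degrees

5.1 degrees


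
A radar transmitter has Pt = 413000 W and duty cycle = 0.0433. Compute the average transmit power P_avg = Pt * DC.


P_avg = 413000 * 0.0433 = 17882.9 W

17882.9 W


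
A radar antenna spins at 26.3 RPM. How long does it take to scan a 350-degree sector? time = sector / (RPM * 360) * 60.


t = 350 / (26.3 * 360) * 60 = 2.22 s

2.22 s


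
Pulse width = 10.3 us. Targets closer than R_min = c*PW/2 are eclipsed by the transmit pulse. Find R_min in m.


R_min = 3e8 * 10.3e-6 / 2 = 1545.0 m

1545.0 m


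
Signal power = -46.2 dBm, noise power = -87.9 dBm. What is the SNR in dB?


SNR = -46.2 - (-87.9) = 41.7 dB

41.7 dB


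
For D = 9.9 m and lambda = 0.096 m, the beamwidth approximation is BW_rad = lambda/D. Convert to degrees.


BW_rad = 0.096 / 9.9 = 0.009697
BW_deg = 0.56 degrees

0.56 degrees


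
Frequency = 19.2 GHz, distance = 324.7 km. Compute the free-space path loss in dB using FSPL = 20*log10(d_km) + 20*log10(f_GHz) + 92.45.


20*log10(324.7) = 50.23
20*log10(19.2) = 25.67
FSPL = 168.3 dB

168.3 dB


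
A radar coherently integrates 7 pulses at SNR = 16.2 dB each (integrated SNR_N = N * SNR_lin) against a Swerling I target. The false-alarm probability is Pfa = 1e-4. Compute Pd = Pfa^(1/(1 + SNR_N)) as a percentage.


SNR_lin = 10^(16.2/10) = 41.68694
SNR_N = 7 * 41.68694 = 291.80858
1/(1 + SNR_N) = 1/292.80858 = 0.0034152
Pd = (1e-4)^0.0034152 = 0.96903
Pd = 96.9%

96.9%


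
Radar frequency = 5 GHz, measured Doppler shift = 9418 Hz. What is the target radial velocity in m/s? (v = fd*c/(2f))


v = 9418 * 3e8 / (2 * 5000000000.0) = 282.5 m/s

282.5 m/s


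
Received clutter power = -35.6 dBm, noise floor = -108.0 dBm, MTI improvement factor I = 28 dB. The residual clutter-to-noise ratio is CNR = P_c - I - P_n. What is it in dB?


CNR = -35.6 - 28 - (-108.0) = 44.4 dB

44.4 dB


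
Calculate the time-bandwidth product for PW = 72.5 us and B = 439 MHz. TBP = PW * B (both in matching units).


TBP = 72.5 * 439 = 31827.5

31827.5


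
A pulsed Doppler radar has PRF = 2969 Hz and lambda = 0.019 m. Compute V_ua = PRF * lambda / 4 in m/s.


V_ua = 2969 * 0.019 / 4 = 14.1 m/s

14.1 m/s


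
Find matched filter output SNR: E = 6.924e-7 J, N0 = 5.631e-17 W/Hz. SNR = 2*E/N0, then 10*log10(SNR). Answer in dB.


SNR_lin = 2 * 6.924e-7 / 5.631e-17 = 2.459e10
SNR_dB = 10*log10(2.459e10) = 103.9 dB

103.9 dB


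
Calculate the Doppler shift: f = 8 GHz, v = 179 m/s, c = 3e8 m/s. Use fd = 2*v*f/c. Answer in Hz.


fd = 2 * 179 * 8000000000.0 / 3e8 = 9546.7 Hz

9546.7 Hz


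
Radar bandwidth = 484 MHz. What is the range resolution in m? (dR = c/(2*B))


dR = 3e8 / (2 * 484000000.0) = 0.31 m

0.31 m


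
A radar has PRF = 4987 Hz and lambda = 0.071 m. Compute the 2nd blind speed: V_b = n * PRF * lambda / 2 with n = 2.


V_blind = 2 * 4987 * 0.071 / 2 = 354.1 m/s

354.1 m/s


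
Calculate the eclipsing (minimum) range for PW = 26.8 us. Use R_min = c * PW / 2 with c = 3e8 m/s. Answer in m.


R_min = 3e8 * 26.8e-6 / 2 = 4020.0 m

4020.0 m


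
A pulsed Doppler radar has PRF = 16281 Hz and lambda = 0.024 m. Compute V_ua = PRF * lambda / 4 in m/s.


V_ua = 16281 * 0.024 / 4 = 97.7 m/s

97.7 m/s


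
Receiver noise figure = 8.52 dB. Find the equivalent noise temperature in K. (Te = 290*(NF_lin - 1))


NF_lin = 10^(8.52/10) = 7.112135
Te = 290 * (7.112135 - 1) = 1772.5 K

1772.5 K


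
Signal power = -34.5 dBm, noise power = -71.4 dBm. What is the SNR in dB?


SNR = -34.5 - (-71.4) = 36.9 dB

36.9 dB


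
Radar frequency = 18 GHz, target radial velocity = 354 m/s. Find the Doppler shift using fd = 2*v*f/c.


fd = 2 * 354 * 18000000000.0 / 3e8 = 42480.0 Hz

42480.0 Hz


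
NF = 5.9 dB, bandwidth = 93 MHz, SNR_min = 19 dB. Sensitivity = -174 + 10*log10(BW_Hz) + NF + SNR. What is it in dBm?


10*log10(93000000.0) = 79.68
S = -174 + 79.68 + 5.9 + 19 = -69.4 dBm

-69.4 dBm


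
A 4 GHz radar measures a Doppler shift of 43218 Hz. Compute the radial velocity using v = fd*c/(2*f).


v = 43218 * 3e8 / (2 * 4000000000.0) = 1620.7 m/s

1620.7 m/s


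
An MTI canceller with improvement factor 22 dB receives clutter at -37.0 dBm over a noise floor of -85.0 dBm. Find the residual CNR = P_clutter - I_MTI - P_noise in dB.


CNR = -37.0 - 22 - (-85.0) = 26.0 dB

26.0 dB


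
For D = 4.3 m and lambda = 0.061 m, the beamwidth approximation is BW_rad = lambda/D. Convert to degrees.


BW_rad = 0.061 / 4.3 = 0.014186
BW_deg = 0.81 degrees

0.81 degrees


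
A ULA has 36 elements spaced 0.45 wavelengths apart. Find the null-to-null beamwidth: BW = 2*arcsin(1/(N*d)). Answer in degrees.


1/(N*d) = 1/(36*0.45) = 0.061728
BW = 2*arcsin(0.061728) = 7.1 degrees

7.1 degrees


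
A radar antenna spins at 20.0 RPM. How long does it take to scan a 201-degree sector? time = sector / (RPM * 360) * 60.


t = 201 / (20.0 * 360) * 60 = 1.68 s

1.68 s


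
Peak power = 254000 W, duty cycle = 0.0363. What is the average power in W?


P_avg = 254000 * 0.0363 = 9220.2 W

9220.2 W


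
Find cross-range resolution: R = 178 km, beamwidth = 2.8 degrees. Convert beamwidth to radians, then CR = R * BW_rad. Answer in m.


BW_rad = 0.048869219
CR = 178000 * 0.048869219 = 8698.7 m

8698.7 m


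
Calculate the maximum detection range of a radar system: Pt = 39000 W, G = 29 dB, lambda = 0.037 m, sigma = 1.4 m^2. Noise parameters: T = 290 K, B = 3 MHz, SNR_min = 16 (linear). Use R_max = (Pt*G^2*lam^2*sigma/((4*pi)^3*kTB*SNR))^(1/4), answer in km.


G_lin = 10^(29/10) = 794.328235
R^4 = 39000 * 794.328235^2 * 0.037^2 * 1.4 / ((4*pi)^3 * 1.38e-23 * 290 * 3000000.0 * 16)
R^4 = 1.23722e17 m^4
R_max = (1.23722e17)^(1/4) = 18754.8 m = 18.8 km

18.8 km


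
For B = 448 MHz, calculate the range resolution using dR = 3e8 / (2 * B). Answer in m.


dR = 3e8 / (2 * 448000000.0) = 0.33 m

0.33 m


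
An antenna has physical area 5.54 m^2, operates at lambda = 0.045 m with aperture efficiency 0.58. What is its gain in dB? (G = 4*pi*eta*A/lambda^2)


G_linear = 4*pi*0.58*5.54/0.045^2 = 19939.88
G_dB = 10*log10(19939.88) = 43.0 dB

43.0 dB


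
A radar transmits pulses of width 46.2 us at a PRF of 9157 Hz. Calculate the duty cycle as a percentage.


DC = 46.2e-6 * 9157 * 100 = 42.31%

42.31%


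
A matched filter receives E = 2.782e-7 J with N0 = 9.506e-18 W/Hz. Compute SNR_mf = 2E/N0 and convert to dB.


SNR_lin = 2 * 2.782e-7 / 9.506e-18 = 5.853e10
SNR_dB = 10*log10(5.853e10) = 107.7 dB

107.7 dB


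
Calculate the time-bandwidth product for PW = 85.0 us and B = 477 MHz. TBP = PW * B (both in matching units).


TBP = 85.0 * 477 = 40545.0

40545.0


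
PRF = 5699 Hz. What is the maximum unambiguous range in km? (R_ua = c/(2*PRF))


R_ua = 3e8 / (2 * 5699) = 26320.4 m = 26.3 km

26.3 km


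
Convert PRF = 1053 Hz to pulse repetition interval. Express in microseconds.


PRI = 1/1053 = 0.0009496676 s = 949.7 us

949.7 us


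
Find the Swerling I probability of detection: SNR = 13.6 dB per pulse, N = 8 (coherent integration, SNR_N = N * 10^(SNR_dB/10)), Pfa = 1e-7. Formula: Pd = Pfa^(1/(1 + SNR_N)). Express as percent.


SNR_lin = 10^(13.6/10) = 22.90868
SNR_N = 8 * 22.90868 = 183.26944
1/(1 + SNR_N) = 1/184.26944 = 0.0054268
Pd = (1e-7)^0.0054268 = 0.91625
Pd = 91.6%

91.6%


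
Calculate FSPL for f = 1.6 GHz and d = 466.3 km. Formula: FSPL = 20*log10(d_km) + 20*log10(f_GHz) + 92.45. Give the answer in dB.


20*log10(466.3) = 53.37
20*log10(1.6) = 4.08
FSPL = 149.9 dB

149.9 dB


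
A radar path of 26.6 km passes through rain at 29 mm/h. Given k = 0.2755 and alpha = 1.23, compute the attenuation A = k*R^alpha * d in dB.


gamma = 0.2755 * 29^1.23 = 17.332896 dB/km
A = 17.332896 * 26.6 = 461.06 dB

461.06 dB


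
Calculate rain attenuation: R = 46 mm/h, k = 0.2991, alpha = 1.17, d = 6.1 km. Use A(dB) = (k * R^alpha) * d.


gamma = 0.2991 * 46^1.17 = 26.378074 dB/km
A = 26.378074 * 6.1 = 160.91 dB

160.91 dB


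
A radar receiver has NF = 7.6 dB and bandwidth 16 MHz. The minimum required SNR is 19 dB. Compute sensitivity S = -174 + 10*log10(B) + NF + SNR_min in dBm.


10*log10(16000000.0) = 72.04
S = -174 + 72.04 + 7.6 + 19 = -75.4 dBm

-75.4 dBm


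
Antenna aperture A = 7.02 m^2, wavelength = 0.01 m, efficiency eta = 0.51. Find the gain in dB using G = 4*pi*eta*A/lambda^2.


G_linear = 4*pi*0.51*7.02/0.01^2 = 449901.2
G_dB = 10*log10(449901.2) = 56.5 dB

56.5 dB


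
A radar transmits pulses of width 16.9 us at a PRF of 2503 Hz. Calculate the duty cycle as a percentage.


DC = 16.9e-6 * 2503 * 100 = 4.23%

4.23%


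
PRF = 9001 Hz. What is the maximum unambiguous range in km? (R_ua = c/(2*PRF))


R_ua = 3e8 / (2 * 9001) = 16664.8 m = 16.7 km

16.7 km


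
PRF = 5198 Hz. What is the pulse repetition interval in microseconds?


PRI = 1/5198 = 0.0001923817 s = 192.4 us

192.4 us


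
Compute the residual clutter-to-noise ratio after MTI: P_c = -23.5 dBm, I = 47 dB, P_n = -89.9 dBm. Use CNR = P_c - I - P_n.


CNR = -23.5 - 47 - (-89.9) = 19.4 dB

19.4 dB


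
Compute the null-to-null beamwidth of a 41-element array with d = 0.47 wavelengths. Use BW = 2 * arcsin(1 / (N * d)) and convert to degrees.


1/(N*d) = 1/(41*0.47) = 0.051894
BW = 2*arcsin(0.051894) = 5.9 degrees

5.9 degrees


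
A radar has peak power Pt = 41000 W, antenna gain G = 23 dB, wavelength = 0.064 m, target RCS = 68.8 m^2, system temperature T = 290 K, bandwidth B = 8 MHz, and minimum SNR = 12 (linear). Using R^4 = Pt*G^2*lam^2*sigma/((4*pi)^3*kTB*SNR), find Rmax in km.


G_lin = 10^(23/10) = 199.526231
R^4 = 41000 * 199.526231^2 * 0.064^2 * 68.8 / ((4*pi)^3 * 1.38e-23 * 290 * 8000000.0 * 12)
R^4 = 6.03329e17 m^4
R_max = (6.03329e17)^(1/4) = 27870.1 m = 27.9 km

27.9 km


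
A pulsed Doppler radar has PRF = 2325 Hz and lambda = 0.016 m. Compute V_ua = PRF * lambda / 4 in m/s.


V_ua = 2325 * 0.016 / 4 = 9.3 m/s

9.3 m/s


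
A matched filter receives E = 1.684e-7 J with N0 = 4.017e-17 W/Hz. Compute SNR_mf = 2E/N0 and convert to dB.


SNR_lin = 2 * 1.684e-7 / 4.017e-17 = 8.384e9
SNR_dB = 10*log10(8.384e9) = 99.2 dB

99.2 dB


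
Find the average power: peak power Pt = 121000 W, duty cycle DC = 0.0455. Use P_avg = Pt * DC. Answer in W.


P_avg = 121000 * 0.0455 = 5505.5 W

5505.5 W


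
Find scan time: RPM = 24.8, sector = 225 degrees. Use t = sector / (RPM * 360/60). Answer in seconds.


t = 225 / (24.8 * 360) * 60 = 1.51 s

1.51 s


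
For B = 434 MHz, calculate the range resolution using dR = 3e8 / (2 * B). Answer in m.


dR = 3e8 / (2 * 434000000.0) = 0.35 m

0.35 m


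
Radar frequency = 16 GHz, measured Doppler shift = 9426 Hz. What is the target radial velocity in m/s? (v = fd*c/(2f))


v = 9426 * 3e8 / (2 * 16000000000.0) = 88.4 m/s

88.4 m/s


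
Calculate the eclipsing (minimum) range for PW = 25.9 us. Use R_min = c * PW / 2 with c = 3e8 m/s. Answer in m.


R_min = 3e8 * 25.9e-6 / 2 = 3885.0 m

3885.0 m


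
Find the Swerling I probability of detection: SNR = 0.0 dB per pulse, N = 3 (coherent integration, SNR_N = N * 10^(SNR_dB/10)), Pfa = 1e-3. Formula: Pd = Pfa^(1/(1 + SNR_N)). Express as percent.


SNR_lin = 10^(0.0/10) = 1.0
SNR_N = 3 * 1.0 = 3.0
1/(1 + SNR_N) = 1/4.0 = 0.25
Pd = (1e-3)^0.25 = 0.17783
Pd = 17.8%

17.8%


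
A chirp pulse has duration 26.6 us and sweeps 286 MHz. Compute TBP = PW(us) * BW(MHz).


TBP = 26.6 * 286 = 7607.6

7607.6


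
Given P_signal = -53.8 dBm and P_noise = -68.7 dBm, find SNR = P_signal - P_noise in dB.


SNR = -53.8 - (-68.7) = 14.9 dB

14.9 dB


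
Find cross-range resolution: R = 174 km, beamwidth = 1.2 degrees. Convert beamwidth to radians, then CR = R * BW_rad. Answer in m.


BW_rad = 0.020943951
CR = 174000 * 0.020943951 = 3644.2 m

3644.2 m


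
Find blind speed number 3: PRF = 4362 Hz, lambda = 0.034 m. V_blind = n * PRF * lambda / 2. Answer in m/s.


V_blind = 3 * 4362 * 0.034 / 2 = 222.5 m/s

222.5 m/s


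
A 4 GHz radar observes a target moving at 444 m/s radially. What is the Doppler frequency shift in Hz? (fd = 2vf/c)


fd = 2 * 444 * 4000000000.0 / 3e8 = 11840.0 Hz

11840.0 Hz


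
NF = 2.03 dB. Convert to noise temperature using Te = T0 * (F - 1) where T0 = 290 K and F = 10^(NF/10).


NF_lin = 10^(2.03/10) = 1.595879
Te = 290 * (1.595879 - 1) = 172.8 K

172.8 K


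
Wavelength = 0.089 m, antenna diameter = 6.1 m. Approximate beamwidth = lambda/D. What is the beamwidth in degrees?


BW_rad = 0.089 / 6.1 = 0.01459
BW_deg = 0.84 degrees

0.84 degrees


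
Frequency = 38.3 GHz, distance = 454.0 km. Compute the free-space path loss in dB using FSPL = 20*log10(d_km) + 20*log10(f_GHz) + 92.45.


20*log10(454.0) = 53.14
20*log10(38.3) = 31.66
FSPL = 177.3 dB

177.3 dB


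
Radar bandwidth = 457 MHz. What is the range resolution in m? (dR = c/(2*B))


dR = 3e8 / (2 * 457000000.0) = 0.33 m

0.33 m


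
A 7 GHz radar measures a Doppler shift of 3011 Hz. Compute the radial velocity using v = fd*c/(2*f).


v = 3011 * 3e8 / (2 * 7000000000.0) = 64.5 m/s

64.5 m/s


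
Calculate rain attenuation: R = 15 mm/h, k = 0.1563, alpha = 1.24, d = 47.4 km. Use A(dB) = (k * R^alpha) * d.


gamma = 0.1563 * 15^1.24 = 4.49068 dB/km
A = 4.49068 * 47.4 = 212.86 dB

212.86 dB


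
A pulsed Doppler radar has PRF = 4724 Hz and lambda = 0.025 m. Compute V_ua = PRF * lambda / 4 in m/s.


V_ua = 4724 * 0.025 / 4 = 29.5 m/s

29.5 m/s


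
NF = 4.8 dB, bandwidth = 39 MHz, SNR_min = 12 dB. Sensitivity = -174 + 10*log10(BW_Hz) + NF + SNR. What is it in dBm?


10*log10(39000000.0) = 75.91
S = -174 + 75.91 + 4.8 + 12 = -81.3 dBm

-81.3 dBm


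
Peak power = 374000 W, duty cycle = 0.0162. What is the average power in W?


P_avg = 374000 * 0.0162 = 6058.8 W

6058.8 W


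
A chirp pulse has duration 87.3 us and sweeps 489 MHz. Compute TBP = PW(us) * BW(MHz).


TBP = 87.3 * 489 = 42689.7

42689.7


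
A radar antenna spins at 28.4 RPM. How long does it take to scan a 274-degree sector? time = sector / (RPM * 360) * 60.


t = 274 / (28.4 * 360) * 60 = 1.61 s

1.61 s


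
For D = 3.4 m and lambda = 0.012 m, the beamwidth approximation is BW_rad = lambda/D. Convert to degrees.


BW_rad = 0.012 / 3.4 = 0.003529
BW_deg = 0.2 degrees

0.2 degrees


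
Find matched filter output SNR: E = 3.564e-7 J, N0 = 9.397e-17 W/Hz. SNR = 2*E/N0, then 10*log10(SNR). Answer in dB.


SNR_lin = 2 * 3.564e-7 / 9.397e-17 = 7.585e9
SNR_dB = 10*log10(7.585e9) = 98.8 dB

98.8 dB


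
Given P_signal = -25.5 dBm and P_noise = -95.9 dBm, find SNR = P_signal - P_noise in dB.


SNR = -25.5 - (-95.9) = 70.4 dB

70.4 dB


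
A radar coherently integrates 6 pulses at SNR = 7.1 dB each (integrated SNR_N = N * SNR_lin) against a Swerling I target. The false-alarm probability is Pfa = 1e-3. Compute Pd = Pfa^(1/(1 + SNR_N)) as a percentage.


SNR_lin = 10^(7.1/10) = 5.12861
SNR_N = 6 * 5.12861 = 30.77166
1/(1 + SNR_N) = 1/31.77166 = 0.0314746
Pd = (1e-3)^0.0314746 = 0.80459
Pd = 80.5%

80.5%
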